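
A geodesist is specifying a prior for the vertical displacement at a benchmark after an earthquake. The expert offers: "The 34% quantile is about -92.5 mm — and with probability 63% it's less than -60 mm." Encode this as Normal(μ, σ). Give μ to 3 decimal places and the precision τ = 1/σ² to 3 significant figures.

μ = -74.490, τ = 0.000525

For Normal(μ,σ), the p-quantile is μ + z_p·σ. Here z_{0.34} = -0.4125, z_{0.63} = 0.3319.
So -92.5 = μ − 0.4125σ and -60 = μ + 0.3319σ.
Subtracting: σ = (-60 − -92.5)/(0.3319 − (-0.4125)) = 43.664.
Then μ = -92.5 − (-0.4125)·43.664 = -74.490.
Precision τ = 1/σ² = 1/43.66² = 0.000525.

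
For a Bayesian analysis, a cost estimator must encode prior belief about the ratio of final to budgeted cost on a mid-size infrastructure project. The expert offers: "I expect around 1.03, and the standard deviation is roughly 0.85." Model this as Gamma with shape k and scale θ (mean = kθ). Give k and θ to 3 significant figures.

For Gamma(k, scale θ): mean = kθ, variance = kθ², so CV = 1/√k.
CV = SD/mean = 0.85/1.03 = 0.8252, hence k = 1/CV² = 1.47.
Then θ = mean/k = 1.03/1.47 = 0.701.

k ≈ 1.47, θ ≈ 0.701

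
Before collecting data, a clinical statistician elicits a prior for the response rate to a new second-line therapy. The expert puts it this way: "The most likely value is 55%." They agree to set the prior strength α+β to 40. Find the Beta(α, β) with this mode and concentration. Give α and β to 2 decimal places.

For α,β > 1 the Beta mode is (α−1)/(α+β−2). With α+β = 40, the mode is (α−1)/38.
Set (α−1)/38 = 0.55 → α = 1 + 0.55·38 = 21.90.
β = 40 − α = 18.10.

α = 21.90, β = 18.10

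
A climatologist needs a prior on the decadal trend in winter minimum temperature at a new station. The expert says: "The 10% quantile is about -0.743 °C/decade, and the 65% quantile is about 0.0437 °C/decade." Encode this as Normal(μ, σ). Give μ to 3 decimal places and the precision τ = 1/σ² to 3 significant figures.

μ = -0.138, τ = 4.49

The p-quantile of Normal(μ,σ) is μ + z_p·σ, with z_{0.1} = -1.282 and z_{0.65} = 0.3853.
Eliminate σ: μ = (z₂·x₁ − z₁·x₂)/(z₂ − z₁) = (0.3853·-0.743 − (-1.282)·0.0437)/1.667 = -0.138.
Then σ = (x₂ − x₁)/(z₂ − z₁) = (0.0437 − -0.743)/1.667 = 0.472.
Precision τ = 1/σ² = 1/0.472² = 4.49.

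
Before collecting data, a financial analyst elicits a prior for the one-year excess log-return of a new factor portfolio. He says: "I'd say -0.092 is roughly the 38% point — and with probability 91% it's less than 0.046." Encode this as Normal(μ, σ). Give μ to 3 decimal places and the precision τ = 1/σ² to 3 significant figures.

For Normal(μ,σ), the p-quantile is μ + z_p·σ. Here z_{0.38} = -0.3055, z_{0.91} = 1.341.
So -0.092 = μ − 0.3055σ and 0.046 = μ + 1.341σ.
Subtracting: σ = (0.046 − -0.092)/(1.341 − (-0.3055)) = 0.084.
Then μ = -0.092 − (-0.3055)·0.084 = -0.066.
Precision τ = 1/σ² = 1/0.08383² = 142.

μ = -0.066, τ = 142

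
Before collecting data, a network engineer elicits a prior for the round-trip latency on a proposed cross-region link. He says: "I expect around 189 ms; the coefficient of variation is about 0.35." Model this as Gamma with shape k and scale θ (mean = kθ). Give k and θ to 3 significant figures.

k ≈ 8.16, θ ≈ 23.2

For Gamma(k, scale θ): mean = kθ, variance = kθ², so CV = 1/√k.
CV = 0.35, hence k = 1/CV² = 8.16.
Then θ = mean/k = 189/8.16 = 23.2.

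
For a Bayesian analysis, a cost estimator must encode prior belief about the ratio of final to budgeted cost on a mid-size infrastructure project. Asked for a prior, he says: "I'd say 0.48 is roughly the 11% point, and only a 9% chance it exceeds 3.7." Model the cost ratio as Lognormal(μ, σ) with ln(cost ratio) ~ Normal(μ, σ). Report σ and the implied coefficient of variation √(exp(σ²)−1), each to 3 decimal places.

σ ≈ 0.796, CV ≈ 0.940

If T ~ Lognormal(μ,σ) then ln T ~ Normal(μ,σ), so the p-quantile of ln T is μ + z_p·σ.
ln(0.48) = -0.734 and ln(3.7) = 1.308; z_{0.11} = -1.227, z_{0.91} = 1.341.
σ = (1.308 − -0.734)/(1.341 − (-1.227)) = 0.796.
μ = -0.734 − (-1.227)·0.796 = 0.242.
CV = √(exp(σ²)−1) = √(exp(0.6328)−1) = 0.940.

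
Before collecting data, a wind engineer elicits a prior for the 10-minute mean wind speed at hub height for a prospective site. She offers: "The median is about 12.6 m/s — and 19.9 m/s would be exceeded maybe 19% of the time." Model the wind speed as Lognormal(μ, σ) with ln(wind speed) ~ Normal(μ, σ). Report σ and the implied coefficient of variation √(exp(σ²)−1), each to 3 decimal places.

σ ≈ 0.521, CV ≈ 0.558

If T ~ Lognormal(μ,σ) then ln T ~ Normal(μ,σ), so the p-quantile of ln T is μ + z_p·σ.
ln(12.6) = 2.534 and ln(19.9) = 2.991; z_{0.5} = 0, z_{0.81} = 0.8779.
σ = (2.991 − 2.534)/(0.8779 − (0)) = 0.521.
μ = 2.534 − (0)·0.521 = 2.534.
CV = √(exp(σ²)−1) = √(exp(0.2710)−1) = 0.558.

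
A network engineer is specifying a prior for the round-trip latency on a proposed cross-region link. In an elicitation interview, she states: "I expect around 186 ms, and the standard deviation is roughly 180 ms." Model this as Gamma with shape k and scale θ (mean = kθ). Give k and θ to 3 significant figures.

k ≈ 1.07, θ ≈ 174

For Gamma(k, scale θ): mean = kθ, variance = kθ², so CV = 1/√k.
CV = SD/mean = 180/186 = 0.9677, hence k = 1/CV² = 1.07.
Then θ = mean/k = 186/1.07 = 174.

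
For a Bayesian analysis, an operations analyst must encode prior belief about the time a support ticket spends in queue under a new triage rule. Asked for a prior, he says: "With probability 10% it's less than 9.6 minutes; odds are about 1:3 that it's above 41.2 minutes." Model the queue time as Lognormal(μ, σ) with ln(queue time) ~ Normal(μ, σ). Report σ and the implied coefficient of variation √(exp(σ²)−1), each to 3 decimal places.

If T ~ Lognormal(μ,σ) then ln T ~ Normal(μ,σ), so the p-quantile of ln T is μ + z_p·σ.
ln(9.6) = 2.262 and ln(41.2) = 3.718; z_{0.1} = -1.282, z_{0.75} = 0.6745.
σ = (3.718 − 2.262)/(0.6745 − (-1.282)) = 0.745.
μ = 2.262 − (-1.282)·0.745 = 3.216.
CV = √(exp(σ²)−1) = √(exp(0.5546)−1) = 0.861.

σ ≈ 0.745, CV ≈ 0.861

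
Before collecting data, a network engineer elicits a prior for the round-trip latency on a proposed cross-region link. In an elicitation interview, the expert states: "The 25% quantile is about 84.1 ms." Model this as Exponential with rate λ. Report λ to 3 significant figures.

λ ≈ 0.00342

P(T < 84.1) = 1 − e^(−λ·84.1) = 0.25, so λ = −ln(1−0.25)/84.1 = −ln(0.75)/84.1 = 0.00342.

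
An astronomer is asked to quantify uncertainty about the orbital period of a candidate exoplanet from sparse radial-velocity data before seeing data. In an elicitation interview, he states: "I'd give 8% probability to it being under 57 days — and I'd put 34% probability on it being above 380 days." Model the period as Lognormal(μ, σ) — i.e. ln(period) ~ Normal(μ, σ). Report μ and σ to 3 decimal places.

μ ≈ 5.510, σ ≈ 1.044

If T ~ Lognormal(μ,σ) then ln T ~ Normal(μ,σ), so the p-quantile of ln T is μ + z_p·σ.
ln(57) = 4.043 and ln(380) = 5.94; z_{0.08} = -1.405, z_{0.66} = 0.4125.
σ = (5.94 − 4.043)/(0.4125 − (-1.405)) = 1.044.
μ = 4.043 − (-1.405)·1.044 = 5.510.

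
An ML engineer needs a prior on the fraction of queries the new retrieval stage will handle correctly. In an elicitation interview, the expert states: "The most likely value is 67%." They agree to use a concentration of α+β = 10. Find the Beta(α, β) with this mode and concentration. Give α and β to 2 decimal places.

For α,β > 1 the Beta mode is (α−1)/(α+β−2). With α+β = 10, the mode is (α−1)/8.
Set (α−1)/8 = 0.67 → α = 1 + 0.67·8 = 6.36.
β = 10 − α = 3.64.

α = 6.36, β = 3.64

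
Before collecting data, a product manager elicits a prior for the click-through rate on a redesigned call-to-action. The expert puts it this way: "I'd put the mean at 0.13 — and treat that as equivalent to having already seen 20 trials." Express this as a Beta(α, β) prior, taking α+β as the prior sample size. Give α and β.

α = 2.6, β = 17.4

Under the effective-sample-size interpretation, Beta(α, β) has prior mean α/(α+β) and prior sample size α+β.
So α+β = 20 and α/(α+β) = 0.13, giving α = 0.13·20 = 2.6 and β = 20 − 2.6 = 17.4.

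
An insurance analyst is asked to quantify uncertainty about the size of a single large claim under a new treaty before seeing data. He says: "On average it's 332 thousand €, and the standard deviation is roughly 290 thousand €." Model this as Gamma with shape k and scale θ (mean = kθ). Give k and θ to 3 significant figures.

For Gamma(k, scale θ): mean = kθ, variance = kθ², so CV = 1/√k.
CV = SD/mean = 290/332 = 0.8735, hence k = 1/CV² = 1.31.
Then θ = mean/k = 332/1.31 = 253.

k ≈ 1.31, θ ≈ 253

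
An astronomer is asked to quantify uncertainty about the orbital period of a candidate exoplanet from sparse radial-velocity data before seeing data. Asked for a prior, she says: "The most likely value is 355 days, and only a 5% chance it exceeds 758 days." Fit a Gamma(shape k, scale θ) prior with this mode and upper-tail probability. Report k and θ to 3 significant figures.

Gamma(k,θ) with k>1 has mode (k−1)θ, so θ = 355/(k−1).
Need P(X < 758) = 0.95 with θ tied to k this way. Start at k = 2, θ = 355: P(X<758) ≈ 0.629.
Too low — raise k to concentrate. Iterating converges to k ≈ 5.79.
Then θ = 355/(5.79−1) ≈ 74.1.

k ≈ 5.79, θ ≈ 74.1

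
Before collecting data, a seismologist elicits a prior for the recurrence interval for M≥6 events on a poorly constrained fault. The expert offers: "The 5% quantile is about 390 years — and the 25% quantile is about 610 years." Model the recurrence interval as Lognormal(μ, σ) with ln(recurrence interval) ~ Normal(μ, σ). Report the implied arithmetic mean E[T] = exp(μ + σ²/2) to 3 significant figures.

If T ~ Lognormal(μ,σ) then ln T ~ Normal(μ,σ), so the p-quantile of ln T is μ + z_p·σ.
ln(390) = 5.966 and ln(610) = 6.413; z_{0.05} = -1.645, z_{0.25} = -0.6745.
σ = (6.413 − 5.966)/(-0.6745 − (-1.645)) = 0.461.
μ = 5.966 − (-1.645)·0.461 = 6.724.
E[T] = exp(μ + σ²/2) = exp(6.724 + 0.1062) = 926 years.

E[T] ≈ 926 years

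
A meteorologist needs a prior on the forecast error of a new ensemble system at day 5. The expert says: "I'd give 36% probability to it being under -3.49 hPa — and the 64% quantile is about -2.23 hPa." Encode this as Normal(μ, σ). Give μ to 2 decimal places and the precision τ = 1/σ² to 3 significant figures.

μ = -2.86, τ = 0.324

The p-quantile of Normal(μ,σ) is μ + z_p·σ, with z_{0.36} = -0.3585 and z_{0.64} = 0.3585.
Eliminate σ: μ = (z₂·x₁ − z₁·x₂)/(z₂ − z₁) = (0.3585·-3.49 − (-0.3585)·-2.23)/0.7169 = -2.86.
Then σ = (x₂ − x₁)/(z₂ − z₁) = (-2.23 − -3.49)/0.7169 = 1.76.
Precision τ = 1/σ² = 1/1.758² = 0.324.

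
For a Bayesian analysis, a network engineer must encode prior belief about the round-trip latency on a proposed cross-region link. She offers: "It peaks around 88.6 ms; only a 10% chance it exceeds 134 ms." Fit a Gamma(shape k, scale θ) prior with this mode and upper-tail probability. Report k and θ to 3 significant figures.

Gamma(k,θ) with k>1 has mode (k−1)θ, so θ = 88.6/(k−1).
Need P(X < 134) = 0.9 with θ tied to k this way. Start at k = 2, θ = 88.6: P(X<134) ≈ 0.446.
Too low — raise k to concentrate. Iterating converges to k ≈ 11.9.
Then θ = 88.6/(11.9−1) ≈ 8.14.

k ≈ 11.9, θ ≈ 8.14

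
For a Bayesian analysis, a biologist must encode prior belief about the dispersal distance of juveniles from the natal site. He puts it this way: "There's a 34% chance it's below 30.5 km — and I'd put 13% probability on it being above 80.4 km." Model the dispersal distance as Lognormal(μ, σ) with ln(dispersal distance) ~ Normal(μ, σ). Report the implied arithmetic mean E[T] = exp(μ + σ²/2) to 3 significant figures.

E[T] ≈ 48.2 km

If T ~ Lognormal(μ,σ) then ln T ~ Normal(μ,σ), so the p-quantile of ln T is μ + z_p·σ.
ln(30.5) = 3.418 and ln(80.4) = 4.387; z_{0.34} = -0.4125, z_{0.87} = 1.126.
σ = (4.387 − 3.418)/(1.126 − (-0.4125)) = 0.630.
μ = 3.418 − (-0.4125)·0.630 = 3.678.
E[T] = exp(μ + σ²/2) = exp(3.678 + 0.1984) = 48.2 km.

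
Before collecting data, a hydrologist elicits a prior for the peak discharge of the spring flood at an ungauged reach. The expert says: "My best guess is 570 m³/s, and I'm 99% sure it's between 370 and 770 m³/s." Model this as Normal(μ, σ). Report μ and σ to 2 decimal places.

A symmetric 99% interval runs μ ± z·σ with z = 2.576.
Half-width = 200, so σ = 200/2.576 = 77.64.
μ is the stated best guess, 570.00.

μ = 570.00, σ = 77.64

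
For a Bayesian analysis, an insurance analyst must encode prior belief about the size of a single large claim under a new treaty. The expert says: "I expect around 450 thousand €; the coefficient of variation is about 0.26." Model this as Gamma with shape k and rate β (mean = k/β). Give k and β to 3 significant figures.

For Gamma(k, rate β): mean = k/β, variance = k/β², so CV = 1/√k.
CV = 0.26, hence k = 1/CV² = 14.8.
Then β = k/mean = 14.8/450 = 0.0329.

k ≈ 14.8, β ≈ 0.0329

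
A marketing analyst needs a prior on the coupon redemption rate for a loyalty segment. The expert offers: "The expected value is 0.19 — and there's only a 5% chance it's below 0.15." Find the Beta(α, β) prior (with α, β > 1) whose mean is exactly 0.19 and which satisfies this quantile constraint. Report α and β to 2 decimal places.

α ≈ 45.73, β ≈ 194.97

With mean 0.19 fixed, write α = 0.19s, β = 0.81s where s = α+β.
Need P(θ < 0.15) = 0.05 under Beta(0.19s, 0.81s). Normal approximation: (q−m)/√(m(1−m)/s) ≈ z_{0.05} = -1.64, so s ≈ 0.19·0.81·(-1.64)²/(0.15−0.19)² = 260.2.
At s = 260.2: P(θ<0.15) ≈ 0.043. Adjusting to match 0.05 gives s ≈ 240.70.
So α = 0.19·240.70 ≈ 45.73, β = 0.81·240.70 ≈ 194.97.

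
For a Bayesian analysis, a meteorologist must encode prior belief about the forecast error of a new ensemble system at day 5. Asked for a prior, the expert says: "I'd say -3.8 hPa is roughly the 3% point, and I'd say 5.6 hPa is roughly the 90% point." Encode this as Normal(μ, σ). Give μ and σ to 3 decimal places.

μ = 1.791, σ = 2.972

For Normal(μ,σ), the p-quantile is μ + z_p·σ. Here z_{0.03} = -1.881, z_{0.9} = 1.282.
So -3.8 = μ − 1.881σ and 5.6 = μ + 1.282σ.
Subtracting: σ = (5.6 − -3.8)/(1.282 − (-1.881)) = 2.972.
Then μ = -3.8 − (-1.881)·2.972 = 1.791.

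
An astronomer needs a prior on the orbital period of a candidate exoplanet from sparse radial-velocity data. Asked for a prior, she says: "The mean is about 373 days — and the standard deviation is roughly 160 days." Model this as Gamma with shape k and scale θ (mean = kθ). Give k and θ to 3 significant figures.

For Gamma(k, scale θ): mean = kθ, variance = kθ², so CV = 1/√k.
CV = SD/mean = 160/373 = 0.429, hence k = 1/CV² = 5.43.
Then θ = mean/k = 373/5.43 = 68.6.

k ≈ 5.43, θ ≈ 68.6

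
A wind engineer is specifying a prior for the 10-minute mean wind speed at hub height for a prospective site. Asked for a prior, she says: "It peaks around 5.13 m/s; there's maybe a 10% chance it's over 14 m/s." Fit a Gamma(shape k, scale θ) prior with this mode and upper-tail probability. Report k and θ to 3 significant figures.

k ≈ 2.9, θ ≈ 2.7

Gamma(k,θ) with k>1 has mode (k−1)θ, so θ = 5.13/(k−1).
Need P(X < 14) = 0.9 with θ tied to k this way. Start at k = 2, θ = 5.13: P(X<14) ≈ 0.757.
Too low — raise k to concentrate. Iterating converges to k ≈ 2.9.
Then θ = 5.13/(2.9−1) ≈ 2.7.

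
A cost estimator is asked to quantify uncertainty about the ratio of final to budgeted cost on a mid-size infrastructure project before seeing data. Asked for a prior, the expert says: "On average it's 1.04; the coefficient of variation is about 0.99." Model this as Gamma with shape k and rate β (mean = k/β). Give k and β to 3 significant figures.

For Gamma(k, rate β): mean = k/β, variance = k/β², so CV = 1/√k.
CV = 0.99, hence k = 1/CV² = 1.02.
Then β = k/mean = 1.02/1.04 = 0.981.

k ≈ 1.02, β ≈ 0.981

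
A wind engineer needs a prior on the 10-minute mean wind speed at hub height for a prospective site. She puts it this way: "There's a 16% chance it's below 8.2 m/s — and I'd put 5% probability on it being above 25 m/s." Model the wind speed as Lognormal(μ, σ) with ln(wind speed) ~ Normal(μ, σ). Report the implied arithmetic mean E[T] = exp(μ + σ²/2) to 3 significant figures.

E[T] ≈ 13.6 m/s

If T ~ Lognormal(μ,σ) then ln T ~ Normal(μ,σ), so the p-quantile of ln T is μ + z_p·σ.
ln(8.2) = 2.104 and ln(25) = 3.219; z_{0.16} = -0.9945, z_{0.95} = 1.645.
σ = (3.219 − 2.104)/(1.645 − (-0.9945)) = 0.422.
μ = 2.104 − (-0.9945)·0.422 = 2.524.
E[T] = exp(μ + σ²/2) = exp(2.524 + 0.0892) = 13.6 m/s.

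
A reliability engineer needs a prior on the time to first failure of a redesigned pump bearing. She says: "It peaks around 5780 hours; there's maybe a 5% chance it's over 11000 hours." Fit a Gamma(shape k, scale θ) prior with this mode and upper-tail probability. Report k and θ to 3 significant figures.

Gamma(k,θ) with k>1 has mode (k−1)θ, so θ = 5780/(k−1).
Need P(X < 11000) = 0.95 with θ tied to k this way. Start at k = 2, θ = 5780: P(X<11000) ≈ 0.567.
Too low — raise k to concentrate. Iterating converges to k ≈ 7.71.
Then θ = 5780/(7.71−1) ≈ 861.

k ≈ 7.71, θ ≈ 861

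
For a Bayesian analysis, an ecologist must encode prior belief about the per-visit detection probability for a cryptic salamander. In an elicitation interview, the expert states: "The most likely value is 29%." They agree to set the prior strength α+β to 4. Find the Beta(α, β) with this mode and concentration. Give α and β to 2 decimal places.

For α,β > 1 the Beta mode is (α−1)/(α+β−2). With α+β = 4, the mode is (α−1)/2.
Set (α−1)/2 = 0.29 → α = 1 + 0.29·2 = 1.58.
β = 4 − α = 2.42.

α = 1.58, β = 2.42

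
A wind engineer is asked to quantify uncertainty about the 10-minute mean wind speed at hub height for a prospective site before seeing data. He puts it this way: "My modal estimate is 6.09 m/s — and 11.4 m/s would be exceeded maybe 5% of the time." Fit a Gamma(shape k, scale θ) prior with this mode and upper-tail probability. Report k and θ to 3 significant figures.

k ≈ 8.08, θ ≈ 0.86

Gamma(k,θ) with k>1 has mode (k−1)θ, so θ = 6.09/(k−1).
Need P(X < 11.4) = 0.95 with θ tied to k this way. Start at k = 2, θ = 6.09: P(X<11.4) ≈ 0.558.
Too low — raise k to concentrate. Iterating converges to k ≈ 8.08.
Then θ = 6.09/(8.08−1) ≈ 0.86.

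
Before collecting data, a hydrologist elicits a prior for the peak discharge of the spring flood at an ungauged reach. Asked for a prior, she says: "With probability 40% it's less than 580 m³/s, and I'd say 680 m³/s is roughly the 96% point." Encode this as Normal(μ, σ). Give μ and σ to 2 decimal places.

μ = 592.64, σ = 49.90

For Normal(μ,σ), the p-quantile is μ + z_p·σ. Here z_{0.4} = -0.2533, z_{0.96} = 1.751.
So 580 = μ − 0.2533σ and 680 = μ + 1.751σ.
Subtracting: σ = (680 − 580)/(1.751 − (-0.2533)) = 49.90.
Then μ = 580 − (-0.2533)·49.90 = 592.64.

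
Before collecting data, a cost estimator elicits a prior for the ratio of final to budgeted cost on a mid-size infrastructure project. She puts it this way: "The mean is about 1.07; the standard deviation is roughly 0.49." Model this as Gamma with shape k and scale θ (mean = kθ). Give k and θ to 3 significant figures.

k ≈ 4.77, θ ≈ 0.224

For Gamma(k, scale θ): mean = kθ, variance = kθ², so CV = 1/√k.
CV = SD/mean = 0.49/1.07 = 0.4579, hence k = 1/CV² = 4.77.
Then θ = mean/k = 1.07/4.77 = 0.224.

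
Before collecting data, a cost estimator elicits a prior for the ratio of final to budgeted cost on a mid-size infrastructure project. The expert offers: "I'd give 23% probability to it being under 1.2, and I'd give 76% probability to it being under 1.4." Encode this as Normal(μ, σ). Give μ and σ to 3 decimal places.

For Normal(μ,σ), the p-quantile is μ + z_p·σ. Here z_{0.23} = -0.7388, z_{0.76} = 0.7063.
So 1.2 = μ − 0.7388σ and 1.4 = μ + 0.7063σ.
Subtracting: σ = (1.4 − 1.2)/(0.7063 − (-0.7388)) = 0.138.
Then μ = 1.2 − (-0.7388)·0.138 = 1.302.

μ = 1.302, σ = 0.138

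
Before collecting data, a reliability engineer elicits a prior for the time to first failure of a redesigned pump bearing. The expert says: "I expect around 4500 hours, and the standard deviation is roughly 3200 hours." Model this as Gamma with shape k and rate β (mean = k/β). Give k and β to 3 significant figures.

For Gamma(k, rate β): mean = k/β, variance = k/β², so CV = 1/√k.
CV = SD/mean = 3200/4500 = 0.7111, hence k = 1/CV² = 1.98.
Then β = k/mean = 1.98/4500 = 0.000439.

k ≈ 1.98, β ≈ 0.000439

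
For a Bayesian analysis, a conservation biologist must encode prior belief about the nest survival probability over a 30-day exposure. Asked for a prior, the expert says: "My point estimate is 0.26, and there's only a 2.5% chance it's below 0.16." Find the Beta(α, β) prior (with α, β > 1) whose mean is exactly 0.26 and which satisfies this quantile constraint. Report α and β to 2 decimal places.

α ≈ 16.27, β ≈ 46.32

With mean 0.26 fixed, write α = 0.26s, β = 0.74s where s = α+β.
Need P(θ < 0.16) = 0.025 under Beta(0.26s, 0.74s). Normal approximation: (q−m)/√(m(1−m)/s) ≈ z_{0.025} = -1.96, so s ≈ 0.26·0.74·(-1.96)²/(0.16−0.26)² = 73.9.
At s = 73.9: P(θ<0.16) ≈ 0.016. Adjusting to match 0.025 gives s ≈ 62.59.
So α = 0.26·62.59 ≈ 16.27, β = 0.74·62.59 ≈ 46.32.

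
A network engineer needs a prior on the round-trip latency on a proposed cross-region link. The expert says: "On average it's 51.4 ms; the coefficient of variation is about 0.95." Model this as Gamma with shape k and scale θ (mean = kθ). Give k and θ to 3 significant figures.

For Gamma(k, scale θ): mean = kθ, variance = kθ², so CV = 1/√k.
CV = 0.95, hence k = 1/CV² = 1.11.
Then θ = mean/k = 51.4/1.11 = 46.4.

k ≈ 1.11, θ ≈ 46.4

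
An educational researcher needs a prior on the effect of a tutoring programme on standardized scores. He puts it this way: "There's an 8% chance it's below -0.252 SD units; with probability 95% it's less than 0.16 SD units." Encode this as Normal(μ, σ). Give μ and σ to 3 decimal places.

The p-quantile of Normal(μ,σ) is μ + z_p·σ, with z_{0.08} = -1.405 and z_{0.95} = 1.645.
Eliminate σ: μ = (z₂·x₁ − z₁·x₂)/(z₂ − z₁) = (1.645·-0.252 − (-1.405)·0.16)/3.05 = -0.062.
Then σ = (x₂ − x₁)/(z₂ − z₁) = (0.16 − -0.252)/3.05 = 0.135.

μ = -0.062, σ = 0.135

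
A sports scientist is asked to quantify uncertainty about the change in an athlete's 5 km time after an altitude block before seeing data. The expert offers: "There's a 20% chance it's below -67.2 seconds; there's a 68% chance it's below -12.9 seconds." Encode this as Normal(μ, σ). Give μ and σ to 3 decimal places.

For Normal(μ,σ), the p-quantile is μ + z_p·σ. Here z_{0.2} = -0.8416, z_{0.68} = 0.4677.
So -67.2 = μ − 0.8416σ and -12.9 = μ + 0.4677σ.
Subtracting: σ = (-12.9 − -67.2)/(0.4677 − (-0.8416)) = 41.472.
Then μ = -67.2 − (-0.8416)·41.472 = -32.296.

μ = -32.296, σ = 41.472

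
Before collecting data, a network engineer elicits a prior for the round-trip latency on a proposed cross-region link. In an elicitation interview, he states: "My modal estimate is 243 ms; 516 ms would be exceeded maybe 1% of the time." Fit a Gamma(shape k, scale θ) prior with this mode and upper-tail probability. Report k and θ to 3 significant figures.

Gamma(k,θ) with k>1 has mode (k−1)θ, so θ = 243/(k−1).
Need P(X < 516) = 0.99 with θ tied to k this way. Start at k = 2, θ = 243: P(X<516) ≈ 0.626.
Too low — raise k to concentrate. Iterating converges to k ≈ 9.56.
Then θ = 243/(9.56−1) ≈ 28.4.

k ≈ 9.56, θ ≈ 28.4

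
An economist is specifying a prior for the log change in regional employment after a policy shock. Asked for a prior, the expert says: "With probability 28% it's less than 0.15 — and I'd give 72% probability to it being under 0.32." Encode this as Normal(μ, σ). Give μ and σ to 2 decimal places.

For Normal(μ,σ), the p-quantile is μ + z_p·σ. Here z_{0.28} = -0.5828, z_{0.72} = 0.5828.
So 0.15 = μ − 0.5828σ and 0.32 = μ + 0.5828σ.
Subtracting: σ = (0.32 − 0.15)/(0.5828 − (-0.5828)) = 0.15.
Then μ = 0.15 − (-0.5828)·0.15 = 0.23.

μ = 0.23, σ = 0.15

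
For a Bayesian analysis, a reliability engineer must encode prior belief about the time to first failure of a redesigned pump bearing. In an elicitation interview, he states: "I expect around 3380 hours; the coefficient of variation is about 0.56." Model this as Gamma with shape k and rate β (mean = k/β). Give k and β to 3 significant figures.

k ≈ 3.19, β ≈ 0.000943

For Gamma(k, rate β): mean = k/β, variance = k/β², so CV = 1/√k.
CV = 0.56, hence k = 1/CV² = 3.19.
Then β = k/mean = 3.19/3380 = 0.000943.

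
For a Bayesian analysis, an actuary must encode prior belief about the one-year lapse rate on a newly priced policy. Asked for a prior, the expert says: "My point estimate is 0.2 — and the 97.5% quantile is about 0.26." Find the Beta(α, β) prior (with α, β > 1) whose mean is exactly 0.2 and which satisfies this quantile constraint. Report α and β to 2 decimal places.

α ≈ 37.51, β ≈ 150.03

With mean 0.2 fixed, write α = 0.2s, β = 0.8s where s = α+β.
Need P(θ < 0.26) = 0.975 under Beta(0.2s, 0.8s). Normal approximation: (q−m)/√(m(1−m)/s) ≈ z_{0.975} = 1.96, so s ≈ 0.2·0.8·(1.96)²/(0.26−0.2)² = 170.7.
At s = 170.7: P(θ<0.26) ≈ 0.969. Adjusting to match 0.975 gives s ≈ 187.54.
So α = 0.2·187.54 ≈ 37.51, β = 0.8·187.54 ≈ 150.03.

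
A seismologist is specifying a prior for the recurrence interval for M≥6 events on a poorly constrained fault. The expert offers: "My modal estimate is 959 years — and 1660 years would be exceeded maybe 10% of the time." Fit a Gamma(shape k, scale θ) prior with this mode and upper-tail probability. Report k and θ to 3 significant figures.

Gamma(k,θ) with k>1 has mode (k−1)θ, so θ = 959/(k−1).
Need P(X < 1660) = 0.9 with θ tied to k this way. Start at k = 2, θ = 959: P(X<1660) ≈ 0.516.
Too low — raise k to concentrate. Iterating converges to k ≈ 7.3.
Then θ = 959/(7.3−1) ≈ 152.

k ≈ 7.3, θ ≈ 152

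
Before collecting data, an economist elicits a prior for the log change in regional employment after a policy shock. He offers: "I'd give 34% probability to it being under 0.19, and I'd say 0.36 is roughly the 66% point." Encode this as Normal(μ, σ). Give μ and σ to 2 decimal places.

For Normal(μ,σ), the p-quantile is μ + z_p·σ. Here z_{0.34} = -0.4125, z_{0.66} = 0.4125.
So 0.19 = μ − 0.4125σ and 0.36 = μ + 0.4125σ.
Subtracting: σ = (0.36 − 0.19)/(0.4125 − (-0.4125)) = 0.21.
Then μ = 0.19 − (-0.4125)·0.21 = 0.27.

μ = 0.27, σ = 0.21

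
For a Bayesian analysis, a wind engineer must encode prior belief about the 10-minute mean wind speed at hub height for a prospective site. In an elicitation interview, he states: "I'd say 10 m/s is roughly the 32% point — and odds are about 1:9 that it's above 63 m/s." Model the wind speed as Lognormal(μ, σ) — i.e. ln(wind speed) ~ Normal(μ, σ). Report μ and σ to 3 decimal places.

If T ~ Lognormal(μ,σ) then ln T ~ Normal(μ,σ), so the p-quantile of ln T is μ + z_p·σ.
ln(10) = 2.303 and ln(63) = 4.143; z_{0.32} = -0.4677, z_{0.9} = 1.282.
σ = (4.143 − 2.303)/(1.282 − (-0.4677)) = 1.052.
μ = 2.303 − (-0.4677)·1.052 = 2.795.

μ ≈ 2.795, σ ≈ 1.052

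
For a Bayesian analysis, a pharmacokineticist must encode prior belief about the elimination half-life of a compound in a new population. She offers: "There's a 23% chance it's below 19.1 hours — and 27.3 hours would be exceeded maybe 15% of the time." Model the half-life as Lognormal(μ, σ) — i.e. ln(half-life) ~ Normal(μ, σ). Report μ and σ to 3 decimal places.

If T ~ Lognormal(μ,σ) then ln T ~ Normal(μ,σ), so the p-quantile of ln T is μ + z_p·σ.
ln(19.1) = 2.95 and ln(27.3) = 3.307; z_{0.23} = -0.7388, z_{0.85} = 1.036.
σ = (3.307 − 2.95)/(1.036 − (-0.7388)) = 0.201.
μ = 2.95 − (-0.7388)·0.201 = 3.098.

μ ≈ 3.098, σ ≈ 0.201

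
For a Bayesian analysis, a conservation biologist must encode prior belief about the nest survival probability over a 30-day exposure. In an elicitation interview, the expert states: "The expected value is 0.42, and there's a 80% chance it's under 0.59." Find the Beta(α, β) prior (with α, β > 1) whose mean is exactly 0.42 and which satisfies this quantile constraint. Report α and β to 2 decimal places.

With mean 0.42 fixed, write α = 0.42s, β = 0.58s where s = α+β.
Need P(θ < 0.59) = 0.8 under Beta(0.42s, 0.58s). Normal approximation: (q−m)/√(m(1−m)/s) ≈ z_{0.8} = 0.842, so s ≈ 0.42·0.58·(0.842)²/(0.59−0.42)² = 6.0.
At s = 6.0: P(θ<0.59) ≈ 0.801. Adjusting to match 0.8 gives s ≈ 5.91.
So α = 0.42·5.91 ≈ 2.48, β = 0.58·5.91 ≈ 3.43.

α ≈ 2.48, β ≈ 3.43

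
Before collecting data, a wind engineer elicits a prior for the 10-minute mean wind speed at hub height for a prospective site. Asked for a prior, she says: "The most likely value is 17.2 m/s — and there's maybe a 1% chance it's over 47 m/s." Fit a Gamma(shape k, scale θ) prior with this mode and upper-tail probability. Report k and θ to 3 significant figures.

k ≈ 5.55, θ ≈ 3.78

Gamma(k,θ) with k>1 has mode (k−1)θ, so θ = 17.2/(k−1).
Need P(X < 47) = 0.99 with θ tied to k this way. Start at k = 2, θ = 17.2: P(X<47) ≈ 0.757.
Too low — raise k to concentrate. Iterating converges to k ≈ 5.55.
Then θ = 17.2/(5.55−1) ≈ 3.78.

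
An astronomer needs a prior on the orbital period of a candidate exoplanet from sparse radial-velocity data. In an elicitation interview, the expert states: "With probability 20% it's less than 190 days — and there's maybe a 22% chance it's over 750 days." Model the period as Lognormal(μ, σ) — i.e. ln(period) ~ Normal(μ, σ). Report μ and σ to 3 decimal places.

μ ≈ 5.963, σ ≈ 0.851

If T ~ Lognormal(μ,σ) then ln T ~ Normal(μ,σ), so the p-quantile of ln T is μ + z_p·σ.
ln(190) = 5.247 and ln(750) = 6.62; z_{0.2} = -0.8416, z_{0.78} = 0.7722.
σ = (6.62 − 5.247)/(0.7722 − (-0.8416)) = 0.851.
μ = 5.247 − (-0.8416)·0.851 = 5.963.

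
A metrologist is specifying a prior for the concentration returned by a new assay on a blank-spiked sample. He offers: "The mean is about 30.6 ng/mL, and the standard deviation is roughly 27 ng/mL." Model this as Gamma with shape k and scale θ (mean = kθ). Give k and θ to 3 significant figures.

For Gamma(k, scale θ): mean = kθ, variance = kθ², so CV = 1/√k.
CV = SD/mean = 27/30.6 = 0.8824, hence k = 1/CV² = 1.28.
Then θ = mean/k = 30.6/1.28 = 23.8.

k ≈ 1.28, θ ≈ 23.8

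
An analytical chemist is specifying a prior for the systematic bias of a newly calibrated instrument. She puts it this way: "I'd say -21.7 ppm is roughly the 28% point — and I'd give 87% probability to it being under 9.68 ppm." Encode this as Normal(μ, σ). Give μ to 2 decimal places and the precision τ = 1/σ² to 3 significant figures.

μ = -11.00, τ = 0.00297

The p-quantile of Normal(μ,σ) is μ + z_p·σ, with z_{0.28} = -0.5828 and z_{0.87} = 1.126.
Eliminate σ: μ = (z₂·x₁ − z₁·x₂)/(z₂ − z₁) = (1.126·-21.7 − (-0.5828)·9.68)/1.709 = -11.00.
Then σ = (x₂ − x₁)/(z₂ − z₁) = (9.68 − -21.7)/1.709 = 18.36.
Precision τ = 1/σ² = 1/18.36² = 0.00297.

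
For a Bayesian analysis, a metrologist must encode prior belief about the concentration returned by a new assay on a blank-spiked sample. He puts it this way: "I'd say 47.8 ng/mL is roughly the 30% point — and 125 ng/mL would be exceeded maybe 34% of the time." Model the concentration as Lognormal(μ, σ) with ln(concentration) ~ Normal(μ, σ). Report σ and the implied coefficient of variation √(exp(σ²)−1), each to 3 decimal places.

If T ~ Lognormal(μ,σ) then ln T ~ Normal(μ,σ), so the p-quantile of ln T is μ + z_p·σ.
ln(47.8) = 3.867 and ln(125) = 4.828; z_{0.3} = -0.5244, z_{0.66} = 0.4125.
σ = (4.828 − 3.867)/(0.4125 − (-0.5244)) = 1.026.
μ = 3.867 − (-0.5244)·1.026 = 4.405.
CV = √(exp(σ²)−1) = √(exp(1.0528)−1) = 1.366.

σ ≈ 1.026, CV ≈ 1.366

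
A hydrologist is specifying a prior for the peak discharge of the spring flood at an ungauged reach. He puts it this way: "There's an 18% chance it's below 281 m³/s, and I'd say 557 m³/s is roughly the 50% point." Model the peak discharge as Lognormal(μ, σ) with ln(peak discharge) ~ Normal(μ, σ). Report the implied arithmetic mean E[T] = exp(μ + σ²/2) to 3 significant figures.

E[T] ≈ 737 m³/s

If T ~ Lognormal(μ,σ) then ln T ~ Normal(μ,σ), so the p-quantile of ln T is μ + z_p·σ.
ln(281) = 5.638 and ln(557) = 6.323; z_{0.18} = -0.9154, z_{0.5} = 0.
σ = (6.323 − 5.638)/(0 − (-0.9154)) = 0.747.
μ = 5.638 − (-0.9154)·0.747 = 6.323.
E[T] = exp(μ + σ²/2) = exp(6.323 + 0.2794) = 737 m³/s.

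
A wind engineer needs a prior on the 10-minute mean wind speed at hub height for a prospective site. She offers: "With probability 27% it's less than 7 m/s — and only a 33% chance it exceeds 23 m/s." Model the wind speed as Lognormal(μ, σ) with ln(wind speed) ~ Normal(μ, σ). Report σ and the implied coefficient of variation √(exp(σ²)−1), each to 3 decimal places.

If T ~ Lognormal(μ,σ) then ln T ~ Normal(μ,σ), so the p-quantile of ln T is μ + z_p·σ.
ln(7) = 1.946 and ln(23) = 3.135; z_{0.27} = -0.6128, z_{0.67} = 0.4399.
σ = (3.135 − 1.946)/(0.4399 − (-0.6128)) = 1.130.
μ = 1.946 − (-0.6128)·1.130 = 2.638.
CV = √(exp(σ²)−1) = √(exp(1.2769)−1) = 1.608.

σ ≈ 1.130, CV ≈ 1.608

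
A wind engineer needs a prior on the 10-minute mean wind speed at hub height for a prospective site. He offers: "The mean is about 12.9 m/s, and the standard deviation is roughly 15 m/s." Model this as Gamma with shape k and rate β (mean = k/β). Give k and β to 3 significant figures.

For Gamma(k, rate β): mean = k/β, variance = k/β², so CV = 1/√k.
CV = SD/mean = 15/12.9 = 1.163, hence k = 1/CV² = 0.74.
Then β = k/mean = 0.74/12.9 = 0.0573.

k ≈ 0.74, β ≈ 0.0573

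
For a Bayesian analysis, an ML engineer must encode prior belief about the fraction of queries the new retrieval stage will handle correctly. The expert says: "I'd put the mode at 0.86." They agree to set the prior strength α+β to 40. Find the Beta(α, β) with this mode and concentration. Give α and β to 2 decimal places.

For α,β > 1 the Beta mode is (α−1)/(α+β−2). With α+β = 40, the mode is (α−1)/38.
Set (α−1)/38 = 0.86 → α = 1 + 0.86·38 = 33.68.
β = 40 − α = 6.32.

α = 33.68, β = 6.32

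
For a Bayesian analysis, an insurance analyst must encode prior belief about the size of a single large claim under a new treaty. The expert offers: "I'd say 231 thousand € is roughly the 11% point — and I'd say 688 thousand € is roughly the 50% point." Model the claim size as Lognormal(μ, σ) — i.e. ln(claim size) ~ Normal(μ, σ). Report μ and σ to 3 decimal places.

μ ≈ 6.534, σ ≈ 0.890

If T ~ Lognormal(μ,σ) then ln T ~ Normal(μ,σ), so the p-quantile of ln T is μ + z_p·σ.
ln(231) = 5.442 and ln(688) = 6.534; z_{0.11} = -1.227, z_{0.5} = 0.
σ = (6.534 − 5.442)/(0 − (-1.227)) = 0.890.
μ = 5.442 − (-1.227)·0.890 = 6.534.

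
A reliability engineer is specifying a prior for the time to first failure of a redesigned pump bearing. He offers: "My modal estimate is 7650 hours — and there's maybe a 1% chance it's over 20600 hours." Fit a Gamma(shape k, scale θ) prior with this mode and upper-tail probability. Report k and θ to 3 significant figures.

k ≈ 5.71, θ ≈ 1630

Gamma(k,θ) with k>1 has mode (k−1)θ, so θ = 7650/(k−1).
Need P(X < 20600) = 0.99 with θ tied to k this way. Start at k = 2, θ = 7650: P(X<20600) ≈ 0.750.
Too low — raise k to concentrate. Iterating converges to k ≈ 5.71.
Then θ = 7650/(5.71−1) ≈ 1630.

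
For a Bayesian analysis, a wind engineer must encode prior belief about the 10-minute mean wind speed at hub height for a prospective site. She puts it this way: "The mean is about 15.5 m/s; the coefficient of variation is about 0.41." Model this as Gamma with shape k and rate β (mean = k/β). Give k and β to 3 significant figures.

k ≈ 5.95, β ≈ 0.384

For Gamma(k, rate β): mean = k/β, variance = k/β², so CV = 1/√k.
CV = 0.41, hence k = 1/CV² = 5.95.
Then β = k/mean = 5.95/15.5 = 0.384.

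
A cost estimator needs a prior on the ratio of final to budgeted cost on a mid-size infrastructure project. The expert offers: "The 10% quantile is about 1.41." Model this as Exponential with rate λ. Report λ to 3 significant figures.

λ ≈ 0.0747

P(T < 1.41) = 1 − e^(−λ·1.41) = 0.1, so λ = −ln(1−0.1)/1.41 = −ln(0.9)/1.41 = 0.0747.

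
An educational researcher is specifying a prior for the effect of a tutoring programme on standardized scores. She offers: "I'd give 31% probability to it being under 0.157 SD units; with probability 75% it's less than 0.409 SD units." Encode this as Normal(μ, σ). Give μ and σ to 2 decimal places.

The p-quantile of Normal(μ,σ) is μ + z_p·σ, with z_{0.31} = -0.4959 and z_{0.75} = 0.6745.
Eliminate σ: μ = (z₂·x₁ − z₁·x₂)/(z₂ − z₁) = (0.6745·0.157 − (-0.4959)·0.409)/1.17 = 0.26.
Then σ = (x₂ − x₁)/(z₂ − z₁) = (0.409 − 0.157)/1.17 = 0.22.

μ = 0.26, σ = 0.22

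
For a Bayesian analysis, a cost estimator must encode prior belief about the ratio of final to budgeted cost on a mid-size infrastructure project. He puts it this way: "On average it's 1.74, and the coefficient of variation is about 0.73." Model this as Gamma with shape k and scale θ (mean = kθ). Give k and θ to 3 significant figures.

k ≈ 1.88, θ ≈ 0.927

For Gamma(k, scale θ): mean = kθ, variance = kθ², so CV = 1/√k.
CV = 0.73, hence k = 1/CV² = 1.88.
Then θ = mean/k = 1.74/1.88 = 0.927.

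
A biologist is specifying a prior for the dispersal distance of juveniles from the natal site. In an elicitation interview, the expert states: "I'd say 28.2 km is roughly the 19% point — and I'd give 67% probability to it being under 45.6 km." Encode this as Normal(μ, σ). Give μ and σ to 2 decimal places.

μ = 39.79, σ = 13.20

For Normal(μ,σ), the p-quantile is μ + z_p·σ. Here z_{0.19} = -0.8779, z_{0.67} = 0.4399.
So 28.2 = μ − 0.8779σ and 45.6 = μ + 0.4399σ.
Subtracting: σ = (45.6 − 28.2)/(0.4399 − (-0.8779)) = 13.20.
Then μ = 28.2 − (-0.8779)·13.20 = 39.79.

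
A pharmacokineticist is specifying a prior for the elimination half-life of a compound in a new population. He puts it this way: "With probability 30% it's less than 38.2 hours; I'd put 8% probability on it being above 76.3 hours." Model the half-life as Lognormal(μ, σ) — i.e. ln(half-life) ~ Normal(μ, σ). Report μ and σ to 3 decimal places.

If T ~ Lognormal(μ,σ) then ln T ~ Normal(μ,σ), so the p-quantile of ln T is μ + z_p·σ.
ln(38.2) = 3.643 and ln(76.3) = 4.335; z_{0.3} = -0.5244, z_{0.92} = 1.405.
σ = (4.335 − 3.643)/(1.405 − (-0.5244)) = 0.359.
μ = 3.643 − (-0.5244)·0.359 = 3.831.

μ ≈ 3.831, σ ≈ 0.359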